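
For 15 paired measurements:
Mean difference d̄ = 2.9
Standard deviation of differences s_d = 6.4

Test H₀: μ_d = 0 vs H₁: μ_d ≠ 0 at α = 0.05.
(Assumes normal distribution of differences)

Answer: t = 1.7549, fail to reject H₀

Derivation:
df = n - 1 = 14
SE = s_d/√n = 6.4/√15 = 1.6525
t = d̄/SE = 2.9/1.6525 = 1.7549
Critical value: t_{0.025,14} = ±2.145
p-value ≈ 0.1011
Decision: fail to reject H₀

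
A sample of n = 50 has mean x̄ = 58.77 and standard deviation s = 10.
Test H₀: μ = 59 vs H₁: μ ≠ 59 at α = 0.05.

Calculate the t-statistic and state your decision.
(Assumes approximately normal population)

df = n - 1 = 49
SE = s/√n = 10/√50 = 1.4142
t = (x̄ - μ₀)/SE = (58.77 - 59)/1.4142 = -0.1626
Critical value: t_{0.025,49} = ±2.010
p-value ≈ 0.8715
Decision: fail to reject H₀

Answer: t = -0.1626, fail to reject H₀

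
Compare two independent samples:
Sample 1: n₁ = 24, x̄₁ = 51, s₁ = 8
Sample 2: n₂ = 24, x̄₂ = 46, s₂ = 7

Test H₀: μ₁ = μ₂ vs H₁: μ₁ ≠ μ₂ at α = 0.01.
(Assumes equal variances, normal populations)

Answer: t = 2.3043, fail to reject H₀

Derivation:
Pooled variance: s²_p = [23×8² + 23×7²]/(46) = 56.5000
s_p = 7.5166
SE = s_p×√(1/n₁ + 1/n₂) = 7.5166×√(1/24 + 1/24) = 2.1699
t = (x̄₁ - x̄₂)/SE = (51 - 46)/2.1699 = 2.3043
df = 46, t-critical = ±2.687
Decision: fail to reject H₀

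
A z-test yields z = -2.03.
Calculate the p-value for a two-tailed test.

Answer: p-value ≈ 0.0424

Derivation:
For z = -2.03:
p = 2×P(Z > |-2.03|) = 2×(1 - Φ(2.03)) = 0.0424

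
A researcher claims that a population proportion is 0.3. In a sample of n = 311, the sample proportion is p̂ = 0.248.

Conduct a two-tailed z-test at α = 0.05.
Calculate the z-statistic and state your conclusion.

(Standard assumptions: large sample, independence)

Answer: z = -2.0012, reject H₀

Derivation:
H₀: p = 0.3, H₁: p ≠ 0.3
Standard error: SE = √(p₀(1-p₀)/n) = √(0.3×0.7/311) = 0.025985
z-statistic: z = (p̂ - p₀)/SE = (0.248 - 0.3)/0.025985 = -2.0012
Critical value: z_0.025 = ±1.960
p-value = 0.0454
Decision: reject H₀ at α = 0.05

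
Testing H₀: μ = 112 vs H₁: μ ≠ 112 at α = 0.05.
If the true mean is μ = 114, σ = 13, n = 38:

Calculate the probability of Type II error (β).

Answer: β ≈ 0.8423

Derivation:
SE = σ/√n = 13/√38 = 2.1089
Critical values: μ₀ ± z_0.025×SE = 112 ± 1.960×2.1089
Acceptance region: (107.8666, 116.1334)
Under H₁ (μ = 114): z_high = (116.1334 - 114)/2.1089 = 1.0116, z_low = (107.8666 - 114)/2.1089 = -2.9083
β = P(not reject | H₁) = Φ(1.0116) - Φ(-2.9083) ≈ 0.8423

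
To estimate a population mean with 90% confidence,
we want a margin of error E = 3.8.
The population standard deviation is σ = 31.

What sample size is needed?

z_0.05 = 1.645
n = (z×σ/E)² = (1.645×31/3.8)²
n = 180.0893
Round up: n = 181

Answer: n = 181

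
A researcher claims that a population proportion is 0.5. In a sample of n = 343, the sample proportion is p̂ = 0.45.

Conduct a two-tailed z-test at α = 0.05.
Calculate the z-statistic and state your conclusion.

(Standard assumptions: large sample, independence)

Answer: z = -1.8521, fail to reject H₀

Derivation:
H₀: p = 0.5, H₁: p ≠ 0.5
Standard error: SE = √(p₀(1-p₀)/n) = √(0.5×0.5/343) = 0.026997
z-statistic: z = (p̂ - p₀)/SE = (0.45 - 0.5)/0.026997 = -1.8521
Critical value: z_0.025 = ±1.960
p-value = 0.0640
Decision: fail to reject H₀ at α = 0.05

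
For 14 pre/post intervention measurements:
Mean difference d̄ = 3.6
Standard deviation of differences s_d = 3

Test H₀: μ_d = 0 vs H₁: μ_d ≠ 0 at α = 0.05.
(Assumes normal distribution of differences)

Answer: t = 4.4899, reject H₀

Derivation:
df = n - 1 = 13
SE = s_d/√n = 3/√14 = 0.8018
t = d̄/SE = 3.6/0.8018 = 4.4899
Critical value: t_{0.025,13} = ±2.160
p-value ≈ 0.0006
Decision: reject H₀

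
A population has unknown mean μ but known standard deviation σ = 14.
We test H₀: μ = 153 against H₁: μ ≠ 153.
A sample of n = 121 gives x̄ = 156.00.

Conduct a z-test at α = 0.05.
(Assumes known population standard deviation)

Answer: z = 2.3572, reject H₀

Derivation:
Standard error: SE = σ/√n = 14/√121 = 1.2727
z-statistic: z = (x̄ - μ₀)/SE = (156.00 - 153)/1.2727 = 2.3572
Critical value: ±1.960
p-value = 0.0184
Decision: reject H₀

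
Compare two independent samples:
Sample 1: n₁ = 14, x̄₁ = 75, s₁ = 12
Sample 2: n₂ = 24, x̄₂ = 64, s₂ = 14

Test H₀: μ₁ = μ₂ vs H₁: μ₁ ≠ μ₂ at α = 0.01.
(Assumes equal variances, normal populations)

Pooled variance: s²_p = [13×12² + 23×14²]/(36) = 177.2222
s_p = 13.3125
SE = s_p×√(1/n₁ + 1/n₂) = 13.3125×√(1/14 + 1/24) = 4.4769
t = (x̄₁ - x̄₂)/SE = (75 - 64)/4.4769 = 2.4571
df = 36, t-critical = ±2.719
Decision: fail to reject H₀

Answer: t = 2.4571, fail to reject H₀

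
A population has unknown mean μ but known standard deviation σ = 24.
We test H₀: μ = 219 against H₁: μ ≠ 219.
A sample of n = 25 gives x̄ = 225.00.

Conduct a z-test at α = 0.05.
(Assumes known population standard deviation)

Standard error: SE = σ/√n = 24/√25 = 4.8000
z-statistic: z = (x̄ - μ₀)/SE = (225.00 - 219)/4.8000 = 1.2500
Critical value: ±1.960
p-value = 0.2113
Decision: fail to reject H₀

Answer: z = 1.2500, fail to reject H₀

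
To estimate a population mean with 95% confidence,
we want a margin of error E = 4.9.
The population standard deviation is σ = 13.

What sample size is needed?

Answer: n = 28

Derivation:
z_0.025 = 1.960
n = (z×σ/E)² = (1.960×13/4.9)²
n = 27.0400
Round up: n = 28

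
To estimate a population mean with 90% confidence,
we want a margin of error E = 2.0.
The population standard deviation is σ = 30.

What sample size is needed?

Answer: n = 609

Derivation:
z_0.05 = 1.645
n = (z×σ/E)² = (1.645×30/2.0)²
n = 608.8556
Round up: n = 609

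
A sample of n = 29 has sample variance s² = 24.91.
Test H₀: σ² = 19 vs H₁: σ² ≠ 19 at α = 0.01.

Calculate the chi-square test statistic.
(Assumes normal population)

df = n - 1 = 28
χ² = (n-1)s²/σ₀² = 28×24.91/19 = 36.7095
Critical values: χ²_{0.995,28} = 12.461, χ²_{0.005,28} = 50.993
Rejection region: χ² < 12.461 or χ² > 50.993
Decision: fail to reject H₀

Answer: χ² = 36.7095, fail to reject H₀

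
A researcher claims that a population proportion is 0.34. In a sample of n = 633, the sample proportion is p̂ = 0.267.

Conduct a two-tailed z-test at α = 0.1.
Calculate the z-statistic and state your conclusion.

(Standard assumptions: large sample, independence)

H₀: p = 0.34, H₁: p ≠ 0.34
Standard error: SE = √(p₀(1-p₀)/n) = √(0.34×0.66/633) = 0.018828
z-statistic: z = (p̂ - p₀)/SE = (0.267 - 0.34)/0.018828 = -3.8772
Critical value: z_0.05 = ±1.645
p-value = 0.0001
Decision: reject H₀ at α = 0.1

Answer: z = -3.8772, reject H₀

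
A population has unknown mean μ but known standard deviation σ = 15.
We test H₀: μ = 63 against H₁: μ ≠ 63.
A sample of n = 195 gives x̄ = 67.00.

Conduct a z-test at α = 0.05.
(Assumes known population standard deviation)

Answer: z = 3.7237, reject H₀

Derivation:
Standard error: SE = σ/√n = 15/√195 = 1.0742
z-statistic: z = (x̄ - μ₀)/SE = (67.00 - 63)/1.0742 = 3.7237
Critical value: ±1.960
p-value = 0.0002
Decision: reject H₀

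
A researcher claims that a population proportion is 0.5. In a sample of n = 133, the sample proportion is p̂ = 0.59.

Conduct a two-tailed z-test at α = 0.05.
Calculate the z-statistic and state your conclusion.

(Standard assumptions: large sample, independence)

H₀: p = 0.5, H₁: p ≠ 0.5
Standard error: SE = √(p₀(1-p₀)/n) = √(0.5×0.5/133) = 0.043355
z-statistic: z = (p̂ - p₀)/SE = (0.59 - 0.5)/0.043355 = 2.0759
Critical value: z_0.025 = ±1.960
p-value = 0.0379
Decision: reject H₀ at α = 0.05

Answer: z = 2.0759, reject H₀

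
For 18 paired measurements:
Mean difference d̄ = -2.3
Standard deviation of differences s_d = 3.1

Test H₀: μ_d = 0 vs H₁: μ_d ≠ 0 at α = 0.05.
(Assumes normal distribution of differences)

Answer: t = -3.1477, reject H₀

Derivation:
df = n - 1 = 17
SE = s_d/√n = 3.1/√18 = 0.7307
t = d̄/SE = -2.3/0.7307 = -3.1477
Critical value: t_{0.025,17} = ±2.110
p-value ≈ 0.0059
Decision: reject H₀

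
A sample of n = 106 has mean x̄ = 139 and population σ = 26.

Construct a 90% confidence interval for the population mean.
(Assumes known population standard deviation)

Confidence level: 90%, α = 0.1
z_0.05 = 1.645
SE = σ/√n = 26/√106 = 2.5253
Margin of error = 1.645 × 2.5253 = 4.1541
CI: x̄ ± margin = 139 ± 4.1541
CI: (134.8459, 143.1541)

Answer: (134.8459, 143.1541)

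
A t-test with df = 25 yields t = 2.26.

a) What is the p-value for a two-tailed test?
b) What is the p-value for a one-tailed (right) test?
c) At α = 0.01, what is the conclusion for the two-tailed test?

Using t-distribution with df = 25:
a) Two-tailed: p = 2×P(T > 2.26) = 0.0328
b) One-tailed: p = P(T > 2.26) = 0.0164
c) 0.0328 ≥ 0.01, fail to reject H₀

Answer: a) 0.0328, b) 0.0164, c) fail to reject H₀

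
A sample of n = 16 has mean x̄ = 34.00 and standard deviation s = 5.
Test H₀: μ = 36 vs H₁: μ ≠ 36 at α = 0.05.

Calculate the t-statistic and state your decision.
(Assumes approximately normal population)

df = n - 1 = 15
SE = s/√n = 5/√16 = 1.2500
t = (x̄ - μ₀)/SE = (34.00 - 36)/1.2500 = -1.6000
Critical value: t_{0.025,15} = ±2.131
p-value ≈ 0.1304
Decision: fail to reject H₀

Answer: t = -1.6000, fail to reject H₀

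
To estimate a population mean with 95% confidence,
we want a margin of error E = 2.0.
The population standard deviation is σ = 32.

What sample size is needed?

z_0.025 = 1.960
n = (z×σ/E)² = (1.960×32/2.0)²
n = 983.4496
Round up: n = 984

Answer: n = 984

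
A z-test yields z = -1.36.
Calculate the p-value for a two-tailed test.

For z = -1.36:
p = 2×P(Z > |-1.36|) = 2×(1 - Φ(1.36)) = 0.1738

Answer: p-value ≈ 0.1738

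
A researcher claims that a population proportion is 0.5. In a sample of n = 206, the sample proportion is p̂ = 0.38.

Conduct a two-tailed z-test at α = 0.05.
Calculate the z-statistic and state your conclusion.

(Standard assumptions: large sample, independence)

Answer: z = -3.4446, reject H₀

Derivation:
H₀: p = 0.5, H₁: p ≠ 0.5
Standard error: SE = √(p₀(1-p₀)/n) = √(0.5×0.5/206) = 0.034837
z-statistic: z = (p̂ - p₀)/SE = (0.38 - 0.5)/0.034837 = -3.4446
Critical value: z_0.025 = ±1.960
p-value = 0.0006
Decision: reject H₀ at α = 0.05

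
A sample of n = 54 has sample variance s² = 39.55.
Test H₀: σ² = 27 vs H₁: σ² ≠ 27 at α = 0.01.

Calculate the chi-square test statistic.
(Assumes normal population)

df = n - 1 = 53
χ² = (n-1)s²/σ₀² = 53×39.55/27 = 77.6352
Critical values: χ²_{0.995,53} = 30.230, χ²_{0.005,53} = 83.253
Rejection region: χ² < 30.230 or χ² > 83.253
Decision: fail to reject H₀

Answer: χ² = 77.6352, fail to reject H₀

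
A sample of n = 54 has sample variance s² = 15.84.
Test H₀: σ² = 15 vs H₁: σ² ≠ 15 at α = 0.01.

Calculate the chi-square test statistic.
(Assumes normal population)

df = n - 1 = 53
χ² = (n-1)s²/σ₀² = 53×15.84/15 = 55.9680
Critical values: χ²_{0.995,53} = 30.230, χ²_{0.005,53} = 83.253
Rejection region: χ² < 30.230 or χ² > 83.253
Decision: fail to reject H₀

Answer: χ² = 55.9680, fail to reject H₀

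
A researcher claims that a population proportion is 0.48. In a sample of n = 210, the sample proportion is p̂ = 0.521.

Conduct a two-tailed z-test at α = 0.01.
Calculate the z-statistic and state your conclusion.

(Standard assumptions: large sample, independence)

Answer: z = 1.1892, fail to reject H₀

Derivation:
H₀: p = 0.48, H₁: p ≠ 0.48
Standard error: SE = √(p₀(1-p₀)/n) = √(0.48×0.52/210) = 0.034476
z-statistic: z = (p̂ - p₀)/SE = (0.521 - 0.48)/0.034476 = 1.1892
Critical value: z_0.005 = ±2.576
p-value = 0.2344
Decision: fail to reject H₀ at α = 0.01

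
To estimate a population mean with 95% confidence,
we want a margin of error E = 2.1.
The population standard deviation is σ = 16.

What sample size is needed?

Answer: n = 224

Derivation:
z_0.025 = 1.960
n = (z×σ/E)² = (1.960×16/2.1)²
n = 223.0044
Round up: n = 224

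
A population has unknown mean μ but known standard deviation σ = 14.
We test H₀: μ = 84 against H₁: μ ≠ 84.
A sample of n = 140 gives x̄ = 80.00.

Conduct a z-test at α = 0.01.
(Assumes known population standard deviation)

Standard error: SE = σ/√n = 14/√140 = 1.1832
z-statistic: z = (x̄ - μ₀)/SE = (80.00 - 84)/1.1832 = -3.3807
Critical value: ±2.576
p-value = 0.0007
Decision: reject H₀

Answer: z = -3.3807, reject H₀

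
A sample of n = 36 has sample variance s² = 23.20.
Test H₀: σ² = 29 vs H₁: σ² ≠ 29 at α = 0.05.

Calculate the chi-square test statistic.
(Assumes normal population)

Answer: χ² = 28.0000, fail to reject H₀

Derivation:
df = n - 1 = 35
χ² = (n-1)s²/σ₀² = 35×23.20/29 = 28.0000
Critical values: χ²_{0.975,35} = 20.569, χ²_{0.025,35} = 53.203
Rejection region: χ² < 20.569 or χ² > 53.203
Decision: fail to reject H₀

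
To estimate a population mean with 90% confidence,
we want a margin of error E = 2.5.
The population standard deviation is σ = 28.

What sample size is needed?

z_0.05 = 1.645
n = (z×σ/E)² = (1.645×28/2.5)²
n = 339.4438
Round up: n = 340

Answer: n = 340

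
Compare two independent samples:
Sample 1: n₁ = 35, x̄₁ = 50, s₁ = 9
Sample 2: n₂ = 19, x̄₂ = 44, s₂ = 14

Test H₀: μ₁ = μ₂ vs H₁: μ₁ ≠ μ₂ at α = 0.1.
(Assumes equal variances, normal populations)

Answer: t = 1.9156, reject H₀

Derivation:
Pooled variance: s²_p = [34×9² + 18×14²]/(52) = 120.8077
s_p = 10.9913
SE = s_p×√(1/n₁ + 1/n₂) = 10.9913×√(1/35 + 1/19) = 3.1321
t = (x̄₁ - x̄₂)/SE = (50 - 44)/3.1321 = 1.9156
df = 52, t-critical = ±1.675
Decision: reject H₀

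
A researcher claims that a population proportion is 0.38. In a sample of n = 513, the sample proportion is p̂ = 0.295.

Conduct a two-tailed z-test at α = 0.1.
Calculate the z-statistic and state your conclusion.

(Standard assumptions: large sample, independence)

H₀: p = 0.38, H₁: p ≠ 0.38
Standard error: SE = √(p₀(1-p₀)/n) = √(0.38×0.62/513) = 0.021430
z-statistic: z = (p̂ - p₀)/SE = (0.295 - 0.38)/0.021430 = -3.9664
Critical value: z_0.05 = ±1.645
p-value = 0.0001
Decision: reject H₀ at α = 0.1

Answer: z = -3.9664, reject H₀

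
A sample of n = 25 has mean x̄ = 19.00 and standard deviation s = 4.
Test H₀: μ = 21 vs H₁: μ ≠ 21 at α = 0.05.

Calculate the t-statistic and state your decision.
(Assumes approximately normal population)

df = n - 1 = 24
SE = s/√n = 4/√25 = 0.8000
t = (x̄ - μ₀)/SE = (19.00 - 21)/0.8000 = -2.5000
Critical value: t_{0.025,24} = ±2.064
p-value ≈ 0.0197
Decision: reject H₀

Answer: t = -2.5000, reject H₀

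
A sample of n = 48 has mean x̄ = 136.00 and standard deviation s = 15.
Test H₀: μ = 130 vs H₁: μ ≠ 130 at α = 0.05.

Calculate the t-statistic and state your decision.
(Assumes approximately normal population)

Answer: t = 2.7712, reject H₀

Derivation:
df = n - 1 = 47
SE = s/√n = 15/√48 = 2.1651
t = (x̄ - μ₀)/SE = (136.00 - 130)/2.1651 = 2.7712
Critical value: t_{0.025,47} = ±2.012
p-value ≈ 0.0080
Decision: reject H₀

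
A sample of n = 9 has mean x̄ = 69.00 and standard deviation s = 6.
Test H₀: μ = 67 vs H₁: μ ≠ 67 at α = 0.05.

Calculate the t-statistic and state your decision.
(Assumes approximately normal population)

df = n - 1 = 8
SE = s/√n = 6/√9 = 2.0000
t = (x̄ - μ₀)/SE = (69.00 - 67)/2.0000 = 1.0000
Critical value: t_{0.025,8} = ±2.306
p-value ≈ 0.3466
Decision: fail to reject H₀

Answer: t = 1.0000, fail to reject H₀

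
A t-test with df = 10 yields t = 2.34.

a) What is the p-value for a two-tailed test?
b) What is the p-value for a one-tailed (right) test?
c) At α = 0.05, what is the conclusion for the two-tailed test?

Using t-distribution with df = 10:
a) Two-tailed: p = 2×P(T > 2.34) = 0.0413
b) One-tailed: p = P(T > 2.34) = 0.0207
c) 0.0413 < 0.05, reject H₀

Answer: a) 0.0413, b) 0.0207, c) reject H₀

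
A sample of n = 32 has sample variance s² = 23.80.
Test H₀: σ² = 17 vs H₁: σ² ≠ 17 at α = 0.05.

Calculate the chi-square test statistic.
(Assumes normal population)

Answer: χ² = 43.4000, fail to reject H₀

Derivation:
df = n - 1 = 31
χ² = (n-1)s²/σ₀² = 31×23.80/17 = 43.4000
Critical values: χ²_{0.975,31} = 17.539, χ²_{0.025,31} = 48.232
Rejection region: χ² < 17.539 or χ² > 48.232
Decision: fail to reject H₀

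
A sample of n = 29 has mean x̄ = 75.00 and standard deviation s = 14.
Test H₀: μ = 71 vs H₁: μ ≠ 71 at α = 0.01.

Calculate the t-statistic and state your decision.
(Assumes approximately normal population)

Answer: t = 1.5386, fail to reject H₀

Derivation:
df = n - 1 = 28
SE = s/√n = 14/√29 = 2.5997
t = (x̄ - μ₀)/SE = (75.00 - 71)/2.5997 = 1.5386
Critical value: t_{0.005,28} = ±2.763
p-value ≈ 0.1351
Decision: fail to reject H₀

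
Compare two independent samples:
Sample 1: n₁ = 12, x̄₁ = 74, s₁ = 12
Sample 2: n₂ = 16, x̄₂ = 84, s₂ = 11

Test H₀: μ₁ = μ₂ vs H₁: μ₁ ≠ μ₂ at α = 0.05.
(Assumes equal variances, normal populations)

Answer: t = -2.2902, reject H₀

Derivation:
Pooled variance: s²_p = [11×12² + 15×11²]/(26) = 130.7308
s_p = 11.4338
SE = s_p×√(1/n₁ + 1/n₂) = 11.4338×√(1/12 + 1/16) = 4.3664
t = (x̄₁ - x̄₂)/SE = (74 - 84)/4.3664 = -2.2902
df = 26, t-critical = ±2.056
Decision: reject H₀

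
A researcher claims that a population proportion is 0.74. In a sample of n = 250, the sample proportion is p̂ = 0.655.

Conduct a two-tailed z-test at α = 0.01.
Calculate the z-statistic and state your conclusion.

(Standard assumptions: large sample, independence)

Answer: z = -3.0639, reject H₀

Derivation:
H₀: p = 0.74, H₁: p ≠ 0.74
Standard error: SE = √(p₀(1-p₀)/n) = √(0.74×0.26/250) = 0.027742
z-statistic: z = (p̂ - p₀)/SE = (0.655 - 0.74)/0.027742 = -3.0639
Critical value: z_0.005 = ±2.576
p-value = 0.0022
Decision: reject H₀ at α = 0.01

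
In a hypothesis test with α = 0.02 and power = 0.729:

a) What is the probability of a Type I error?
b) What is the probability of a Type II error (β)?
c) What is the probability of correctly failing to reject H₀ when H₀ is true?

Answer: a) 0.02, b) 0.271, c) 0.98

Derivation:
a) Type I error probability = α = 0.02
b) Power = P(reject H₀ | H₁ true) = 1 - β = 0.729, so Type II error probability = β = 1 - Power = 0.271
c) P(fail to reject H₀ | H₀ true) = 1 - α = 0.98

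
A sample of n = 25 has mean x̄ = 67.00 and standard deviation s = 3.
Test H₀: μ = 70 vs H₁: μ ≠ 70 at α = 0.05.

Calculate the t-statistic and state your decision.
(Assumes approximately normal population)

df = n - 1 = 24
SE = s/√n = 3/√25 = 0.6000
t = (x̄ - μ₀)/SE = (67.00 - 70)/0.6000 = -5.0000
Critical value: t_{0.025,24} = ±2.064
p-value < 0.0001
Decision: reject H₀

Answer: t = -5.0000, reject H₀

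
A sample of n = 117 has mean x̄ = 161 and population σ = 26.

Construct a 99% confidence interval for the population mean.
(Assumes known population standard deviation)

Answer: (154.8081, 167.1919)

Derivation:
Confidence level: 99%, α = 0.01
z_0.005 = 2.576
SE = σ/√n = 26/√117 = 2.4037
Margin of error = 2.576 × 2.4037 = 6.1919
CI: x̄ ± margin = 161 ± 6.1919
CI: (154.8081, 167.1919)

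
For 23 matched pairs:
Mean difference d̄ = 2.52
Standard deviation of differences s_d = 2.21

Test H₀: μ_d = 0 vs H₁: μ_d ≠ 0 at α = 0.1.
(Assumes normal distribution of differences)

df = n - 1 = 22
SE = s_d/√n = 2.21/√23 = 0.4608
t = d̄/SE = 2.52/0.4608 = 5.4688
Critical value: t_{0.05,22} = ±1.717
p-value < 0.0001
Decision: reject H₀

Answer: t = 5.4688, reject H₀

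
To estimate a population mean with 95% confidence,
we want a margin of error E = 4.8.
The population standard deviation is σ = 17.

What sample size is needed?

z_0.025 = 1.960
n = (z×σ/E)² = (1.960×17/4.8)²
n = 48.1867
Round up: n = 49

Answer: n = 49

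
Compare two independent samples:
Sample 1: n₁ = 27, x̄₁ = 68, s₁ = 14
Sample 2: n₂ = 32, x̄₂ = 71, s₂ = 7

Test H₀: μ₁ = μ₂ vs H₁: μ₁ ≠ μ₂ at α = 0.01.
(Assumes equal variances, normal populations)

Answer: t = -1.0657, fail to reject H₀

Derivation:
Pooled variance: s²_p = [26×14² + 31×7²]/(57) = 116.0526
s_p = 10.7728
SE = s_p×√(1/n₁ + 1/n₂) = 10.7728×√(1/27 + 1/32) = 2.8151
t = (x̄₁ - x̄₂)/SE = (68 - 71)/2.8151 = -1.0657
df = 57, t-critical = ±2.665
Decision: fail to reject H₀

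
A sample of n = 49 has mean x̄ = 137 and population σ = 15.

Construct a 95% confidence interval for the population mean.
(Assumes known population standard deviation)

Answer: (132.7999, 141.2001)

Derivation:
Confidence level: 95%, α = 0.05
z_0.025 = 1.960
SE = σ/√n = 15/√49 = 2.1429
Margin of error = 1.960 × 2.1429 = 4.2001
CI: x̄ ± margin = 137 ± 4.2001
CI: (132.7999, 141.2001)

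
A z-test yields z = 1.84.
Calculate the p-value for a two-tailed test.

Answer: p-value ≈ 0.0658

Derivation:
For z = 1.84:
p = 2×P(Z > |1.84|) = 2×(1 - Φ(1.84)) = 0.0658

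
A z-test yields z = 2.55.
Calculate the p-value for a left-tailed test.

Answer: p-value ≈ 0.9946

Derivation:
For z = 2.55:
p = P(Z < 2.55) = Φ(2.55) = 0.9946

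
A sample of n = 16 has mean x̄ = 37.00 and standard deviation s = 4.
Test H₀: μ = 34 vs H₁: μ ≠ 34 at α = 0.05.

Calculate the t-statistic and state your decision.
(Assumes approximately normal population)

Answer: t = 3.0000, reject H₀

Derivation:
df = n - 1 = 15
SE = s/√n = 4/√16 = 1.0000
t = (x̄ - μ₀)/SE = (37.00 - 34)/1.0000 = 3.0000
Critical value: t_{0.025,15} = ±2.131
p-value ≈ 0.0090
Decision: reject H₀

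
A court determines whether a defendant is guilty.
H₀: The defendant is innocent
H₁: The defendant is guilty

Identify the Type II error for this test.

Answer: Acquitting a guilty person

Derivation:
Type I error: rejecting H₀ when it is actually true (false positive).
Type II error: failing to reject H₀ when H₁ is actually true (false negative).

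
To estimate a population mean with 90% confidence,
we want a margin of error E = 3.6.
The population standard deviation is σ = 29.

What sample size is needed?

Answer: n = 176

Derivation:
z_0.05 = 1.645
n = (z×σ/E)² = (1.645×29/3.6)²
n = 175.5993
Round up: n = 176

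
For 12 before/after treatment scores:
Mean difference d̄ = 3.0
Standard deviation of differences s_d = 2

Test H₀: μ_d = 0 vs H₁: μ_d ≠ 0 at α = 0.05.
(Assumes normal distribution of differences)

Answer: t = 5.1957, reject H₀

Derivation:
df = n - 1 = 11
SE = s_d/√n = 2/√12 = 0.5774
t = d̄/SE = 3.0/0.5774 = 5.1957
Critical value: t_{0.025,11} = ±2.201
p-value ≈ 0.0003
Decision: reject H₀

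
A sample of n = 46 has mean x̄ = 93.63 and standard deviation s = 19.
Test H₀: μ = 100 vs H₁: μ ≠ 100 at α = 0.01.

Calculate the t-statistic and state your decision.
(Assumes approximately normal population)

Answer: t = -2.2739, fail to reject H₀

Derivation:
df = n - 1 = 45
SE = s/√n = 19/√46 = 2.8014
t = (x̄ - μ₀)/SE = (93.63 - 100)/2.8014 = -2.2739
Critical value: t_{0.005,45} = ±2.690
p-value ≈ 0.0278
Decision: fail to reject H₀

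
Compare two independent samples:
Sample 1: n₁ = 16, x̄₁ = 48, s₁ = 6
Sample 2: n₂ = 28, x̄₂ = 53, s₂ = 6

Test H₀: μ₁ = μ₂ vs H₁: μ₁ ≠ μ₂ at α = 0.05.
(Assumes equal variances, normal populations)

Answer: t = -2.6592, reject H₀

Derivation:
Pooled variance: s²_p = [15×6² + 27×6²]/(42) = 36.0000
s_p = 6.0000
SE = s_p×√(1/n₁ + 1/n₂) = 6.0000×√(1/16 + 1/28) = 1.8803
t = (x̄₁ - x̄₂)/SE = (48 - 53)/1.8803 = -2.6592
df = 42, t-critical = ±2.018
Decision: reject H₀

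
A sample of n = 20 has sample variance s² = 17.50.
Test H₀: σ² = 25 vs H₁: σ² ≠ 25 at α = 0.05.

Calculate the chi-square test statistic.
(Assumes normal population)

Answer: χ² = 13.3000, fail to reject H₀

Derivation:
df = n - 1 = 19
χ² = (n-1)s²/σ₀² = 19×17.50/25 = 13.3000
Critical values: χ²_{0.975,19} = 8.907, χ²_{0.025,19} = 32.852
Rejection region: χ² < 8.907 or χ² > 32.852
Decision: fail to reject H₀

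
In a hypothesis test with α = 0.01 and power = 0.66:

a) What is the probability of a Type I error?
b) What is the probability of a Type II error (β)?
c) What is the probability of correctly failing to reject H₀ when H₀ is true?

Answer: a) 0.01, b) 0.34, c) 0.99

Derivation:
a) Type I error probability = α = 0.01
b) Power = P(reject H₀ | H₁ true) = 1 - β = 0.66, so Type II error probability = β = 1 - Power = 0.34
c) P(fail to reject H₀ | H₀ true) = 1 - α = 0.99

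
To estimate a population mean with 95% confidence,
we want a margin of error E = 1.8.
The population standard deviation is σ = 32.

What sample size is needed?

Answer: n = 1215

Derivation:
z_0.025 = 1.960
n = (z×σ/E)² = (1.960×32/1.8)²
n = 1214.1353
Round up: n = 1215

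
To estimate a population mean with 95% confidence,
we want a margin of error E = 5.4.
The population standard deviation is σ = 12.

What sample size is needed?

Answer: n = 19

Derivation:
z_0.025 = 1.960
n = (z×σ/E)² = (1.960×12/5.4)²
n = 18.9709
Round up: n = 19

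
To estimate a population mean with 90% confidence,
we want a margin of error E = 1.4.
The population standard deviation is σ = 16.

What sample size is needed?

z_0.05 = 1.645
n = (z×σ/E)² = (1.645×16/1.4)²
n = 353.4400
Round up: n = 354

Answer: n = 354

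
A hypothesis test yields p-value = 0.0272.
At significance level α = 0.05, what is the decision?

Answer: reject H₀

Derivation:
Compare p-value to α:
0.0272 < 0.05
Decision: reject H₀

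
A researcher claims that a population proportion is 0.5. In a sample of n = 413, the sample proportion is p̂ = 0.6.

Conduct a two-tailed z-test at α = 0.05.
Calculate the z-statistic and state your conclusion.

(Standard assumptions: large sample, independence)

Answer: z = 4.0645, reject H₀

Derivation:
H₀: p = 0.5, H₁: p ≠ 0.5
Standard error: SE = √(p₀(1-p₀)/n) = √(0.5×0.5/413) = 0.024603
z-statistic: z = (p̂ - p₀)/SE = (0.6 - 0.5)/0.024603 = 4.0645
Critical value: z_0.025 = ±1.960
p-value < 0.0001
Decision: reject H₀ at α = 0.05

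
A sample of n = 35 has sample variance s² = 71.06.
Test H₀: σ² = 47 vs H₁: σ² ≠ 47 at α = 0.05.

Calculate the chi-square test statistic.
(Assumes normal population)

df = n - 1 = 34
χ² = (n-1)s²/σ₀² = 34×71.06/47 = 51.4051
Critical values: χ²_{0.975,34} = 19.806, χ²_{0.025,34} = 51.966
Rejection region: χ² < 19.806 or χ² > 51.966
Decision: fail to reject H₀

Answer: χ² = 51.4051, fail to reject H₀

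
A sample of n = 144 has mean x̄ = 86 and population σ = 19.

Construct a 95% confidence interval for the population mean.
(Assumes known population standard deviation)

Answer: (82.8967, 89.1033)

Derivation:
Confidence level: 95%, α = 0.05
z_0.025 = 1.960
SE = σ/√n = 19/√144 = 1.5833
Margin of error = 1.960 × 1.5833 = 3.1033
CI: x̄ ± margin = 86 ± 3.1033
CI: (82.8967, 89.1033)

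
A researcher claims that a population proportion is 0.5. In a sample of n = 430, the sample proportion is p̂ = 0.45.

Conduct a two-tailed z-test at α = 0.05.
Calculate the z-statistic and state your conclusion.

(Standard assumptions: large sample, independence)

Answer: z = -2.0737, reject H₀

Derivation:
H₀: p = 0.5, H₁: p ≠ 0.5
Standard error: SE = √(p₀(1-p₀)/n) = √(0.5×0.5/430) = 0.024112
z-statistic: z = (p̂ - p₀)/SE = (0.45 - 0.5)/0.024112 = -2.0737
Critical value: z_0.025 = ±1.960
p-value = 0.0381
Decision: reject H₀ at α = 0.05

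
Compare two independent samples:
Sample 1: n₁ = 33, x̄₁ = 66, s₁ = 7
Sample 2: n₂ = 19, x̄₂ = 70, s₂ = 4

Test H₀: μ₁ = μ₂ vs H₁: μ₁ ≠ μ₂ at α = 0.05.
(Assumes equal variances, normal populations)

Pooled variance: s²_p = [32×7² + 18×4²]/(50) = 37.1200
s_p = 6.0926
SE = s_p×√(1/n₁ + 1/n₂) = 6.0926×√(1/33 + 1/19) = 1.7546
t = (x̄₁ - x̄₂)/SE = (66 - 70)/1.7546 = -2.2797
df = 50, t-critical = ±2.009
Decision: reject H₀

Answer: t = -2.2797, reject H₀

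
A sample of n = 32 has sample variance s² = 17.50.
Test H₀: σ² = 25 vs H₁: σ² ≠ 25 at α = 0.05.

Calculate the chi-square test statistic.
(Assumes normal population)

Answer: χ² = 21.7000, fail to reject H₀

Derivation:
df = n - 1 = 31
χ² = (n-1)s²/σ₀² = 31×17.50/25 = 21.7000
Critical values: χ²_{0.975,31} = 17.539, χ²_{0.025,31} = 48.232
Rejection region: χ² < 17.539 or χ² > 48.232
Decision: fail to reject H₀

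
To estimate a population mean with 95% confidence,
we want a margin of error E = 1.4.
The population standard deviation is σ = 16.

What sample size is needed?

z_0.025 = 1.960
n = (z×σ/E)² = (1.960×16/1.4)²
n = 501.7600
Round up: n = 502

Answer: n = 502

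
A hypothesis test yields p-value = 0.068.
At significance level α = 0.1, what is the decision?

Answer: reject H₀

Derivation:
Compare p-value to α:
0.068 < 0.1
Decision: reject H₀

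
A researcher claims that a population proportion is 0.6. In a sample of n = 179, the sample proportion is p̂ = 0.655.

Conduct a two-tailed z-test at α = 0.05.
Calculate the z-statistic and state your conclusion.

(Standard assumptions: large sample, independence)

H₀: p = 0.6, H₁: p ≠ 0.6
Standard error: SE = √(p₀(1-p₀)/n) = √(0.6×0.4/179) = 0.036617
z-statistic: z = (p̂ - p₀)/SE = (0.655 - 0.6)/0.036617 = 1.5020
Critical value: z_0.025 = ±1.960
p-value = 0.1331
Decision: fail to reject H₀ at α = 0.05

Answer: z = 1.5020, fail to reject H₀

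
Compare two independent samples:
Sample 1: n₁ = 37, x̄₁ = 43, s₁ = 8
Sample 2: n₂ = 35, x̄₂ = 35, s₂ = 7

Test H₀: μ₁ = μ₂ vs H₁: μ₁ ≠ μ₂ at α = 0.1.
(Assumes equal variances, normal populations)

Pooled variance: s²_p = [36×8² + 34×7²]/(70) = 56.7143
s_p = 7.5309
SE = s_p×√(1/n₁ + 1/n₂) = 7.5309×√(1/37 + 1/35) = 1.7757
t = (x̄₁ - x̄₂)/SE = (43 - 35)/1.7757 = 4.5053
df = 70, t-critical = ±1.667
Decision: reject H₀

Answer: t = 4.5053, reject H₀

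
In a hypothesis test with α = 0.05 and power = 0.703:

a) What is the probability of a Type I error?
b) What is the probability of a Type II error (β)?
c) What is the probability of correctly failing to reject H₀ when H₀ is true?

a) Type I error probability = α = 0.05
b) Power = P(reject H₀ | H₁ true) = 1 - β = 0.703, so Type II error probability = β = 1 - Power = 0.297
c) P(fail to reject H₀ | H₀ true) = 1 - α = 0.95

Answer: a) 0.05, b) 0.297, c) 0.95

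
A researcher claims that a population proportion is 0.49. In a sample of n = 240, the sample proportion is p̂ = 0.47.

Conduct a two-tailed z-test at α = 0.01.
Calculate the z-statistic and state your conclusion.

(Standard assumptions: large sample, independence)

H₀: p = 0.49, H₁: p ≠ 0.49
Standard error: SE = √(p₀(1-p₀)/n) = √(0.49×0.51/240) = 0.032268
z-statistic: z = (p̂ - p₀)/SE = (0.47 - 0.49)/0.032268 = -0.6198
Critical value: z_0.005 = ±2.576
p-value = 0.5354
Decision: fail to reject H₀ at α = 0.01

Answer: z = -0.6198, fail to reject H₀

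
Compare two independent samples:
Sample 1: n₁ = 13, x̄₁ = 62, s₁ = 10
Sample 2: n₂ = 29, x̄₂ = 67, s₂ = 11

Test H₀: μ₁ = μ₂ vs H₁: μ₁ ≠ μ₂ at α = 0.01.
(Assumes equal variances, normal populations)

Answer: t = -1.3987, fail to reject H₀

Derivation:
Pooled variance: s²_p = [12×10² + 28×11²]/(40) = 114.7000
s_p = 10.7098
SE = s_p×√(1/n₁ + 1/n₂) = 10.7098×√(1/13 + 1/29) = 3.5747
t = (x̄₁ - x̄₂)/SE = (62 - 67)/3.5747 = -1.3987
df = 40, t-critical = ±2.704
Decision: fail to reject H₀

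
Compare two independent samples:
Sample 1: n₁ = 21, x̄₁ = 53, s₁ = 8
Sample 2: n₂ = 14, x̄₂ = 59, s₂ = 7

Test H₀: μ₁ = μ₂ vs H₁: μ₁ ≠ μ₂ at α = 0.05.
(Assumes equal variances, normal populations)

Answer: t = -2.2816, reject H₀

Derivation:
Pooled variance: s²_p = [20×8² + 13×7²]/(33) = 58.0909
s_p = 7.6217
SE = s_p×√(1/n₁ + 1/n₂) = 7.6217×√(1/21 + 1/14) = 2.6297
t = (x̄₁ - x̄₂)/SE = (53 - 59)/2.6297 = -2.2816
df = 33, t-critical = ±2.035
Decision: reject H₀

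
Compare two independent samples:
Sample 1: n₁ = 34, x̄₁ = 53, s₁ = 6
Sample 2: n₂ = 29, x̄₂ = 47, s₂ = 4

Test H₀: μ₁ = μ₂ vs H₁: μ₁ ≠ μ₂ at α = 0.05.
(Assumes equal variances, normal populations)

Answer: t = 4.5833, reject H₀

Derivation:
Pooled variance: s²_p = [33×6² + 28×4²]/(61) = 26.8197
s_p = 5.1788
SE = s_p×√(1/n₁ + 1/n₂) = 5.1788×√(1/34 + 1/29) = 1.3091
t = (x̄₁ - x̄₂)/SE = (53 - 47)/1.3091 = 4.5833
df = 61, t-critical = ±2.000
Decision: reject H₀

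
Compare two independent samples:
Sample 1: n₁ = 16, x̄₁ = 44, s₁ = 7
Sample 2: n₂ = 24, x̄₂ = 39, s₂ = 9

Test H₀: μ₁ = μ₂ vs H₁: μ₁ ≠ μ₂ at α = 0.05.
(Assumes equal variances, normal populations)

Pooled variance: s²_p = [15×7² + 23×9²]/(38) = 68.3684
s_p = 8.2685
SE = s_p×√(1/n₁ + 1/n₂) = 8.2685×√(1/16 + 1/24) = 2.6686
t = (x̄₁ - x̄₂)/SE = (44 - 39)/2.6686 = 1.8736
df = 38, t-critical = ±2.024
Decision: fail to reject H₀

Answer: t = 1.8736, fail to reject H₀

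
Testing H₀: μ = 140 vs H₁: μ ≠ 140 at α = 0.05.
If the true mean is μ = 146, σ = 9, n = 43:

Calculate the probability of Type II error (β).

Answer: β ≈ 0.0079

Derivation:
SE = σ/√n = 9/√43 = 1.3725
Critical values: μ₀ ± z_0.025×SE = 140 ± 1.960×1.3725
Acceptance region: (137.3099, 142.6901)
Under H₁ (μ = 146): z_high = (142.6901 - 146)/1.3725 = -2.4116, z_low = (137.3099 - 146)/1.3725 = -6.3316
β = P(not reject | H₁) = Φ(-2.4116) - Φ(-6.3316) ≈ 0.0079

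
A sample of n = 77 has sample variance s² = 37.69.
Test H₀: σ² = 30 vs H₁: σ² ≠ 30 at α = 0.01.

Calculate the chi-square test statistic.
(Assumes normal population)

df = n - 1 = 76
χ² = (n-1)s²/σ₀² = 76×37.69/30 = 95.4813
Critical values: χ²_{0.995,76} = 47.997, χ²_{0.005,76} = 111.495
Rejection region: χ² < 47.997 or χ² > 111.495
Decision: fail to reject H₀

Answer: χ² = 95.4813, fail to reject H₀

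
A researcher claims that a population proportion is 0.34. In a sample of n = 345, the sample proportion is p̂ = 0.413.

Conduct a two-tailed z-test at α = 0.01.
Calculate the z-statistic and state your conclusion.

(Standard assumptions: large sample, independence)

H₀: p = 0.34, H₁: p ≠ 0.34
Standard error: SE = √(p₀(1-p₀)/n) = √(0.34×0.66/345) = 0.025504
z-statistic: z = (p̂ - p₀)/SE = (0.413 - 0.34)/0.025504 = 2.8623
Critical value: z_0.005 = ±2.576
p-value = 0.0042
Decision: reject H₀ at α = 0.01

Answer: z = 2.8623, reject H₀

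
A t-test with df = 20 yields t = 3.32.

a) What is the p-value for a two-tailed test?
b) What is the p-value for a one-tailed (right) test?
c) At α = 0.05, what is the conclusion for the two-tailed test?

Using t-distribution with df = 20:
a) Two-tailed: p = 2×P(T > 3.32) = 0.0034
b) One-tailed: p = P(T > 3.32) = 0.0017
c) 0.0034 < 0.05, reject H₀

Answer: a) 0.0034, b) 0.0017, c) reject H₀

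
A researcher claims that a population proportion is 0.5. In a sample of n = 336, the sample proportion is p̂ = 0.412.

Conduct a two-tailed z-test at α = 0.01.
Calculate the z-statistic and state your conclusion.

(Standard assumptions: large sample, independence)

Answer: z = -3.2262, reject H₀

Derivation:
H₀: p = 0.5, H₁: p ≠ 0.5
Standard error: SE = √(p₀(1-p₀)/n) = √(0.5×0.5/336) = 0.027277
z-statistic: z = (p̂ - p₀)/SE = (0.412 - 0.5)/0.027277 = -3.2262
Critical value: z_0.005 = ±2.576
p-value = 0.0013
Decision: reject H₀ at α = 0.01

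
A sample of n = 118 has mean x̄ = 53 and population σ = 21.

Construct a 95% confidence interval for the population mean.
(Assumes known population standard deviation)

Confidence level: 95%, α = 0.05
z_0.025 = 1.960
SE = σ/√n = 21/√118 = 1.9332
Margin of error = 1.960 × 1.9332 = 3.7891
CI: x̄ ± margin = 53 ± 3.7891
CI: (49.2109, 56.7891)

Answer: (49.2109, 56.7891)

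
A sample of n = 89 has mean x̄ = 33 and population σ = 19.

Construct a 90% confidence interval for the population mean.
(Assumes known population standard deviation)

Answer: (29.6870, 36.3130)

Derivation:
Confidence level: 90%, α = 0.1
z_0.05 = 1.645
SE = σ/√n = 19/√89 = 2.0140
Margin of error = 1.645 × 2.0140 = 3.3130
CI: x̄ ± margin = 33 ± 3.3130
CI: (29.6870, 36.3130)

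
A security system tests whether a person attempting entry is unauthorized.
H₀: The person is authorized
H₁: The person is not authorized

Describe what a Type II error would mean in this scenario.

Answer: Granting entry to an unauthorized person

Derivation:
A Type I error (probability α) occurs when we reject a true H₀.
A Type II error (probability β) occurs when we fail to reject a false H₀.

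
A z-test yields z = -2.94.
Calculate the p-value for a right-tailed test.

Answer: p-value ≈ 0.9984

Derivation:
For z = -2.94:
p = P(Z > -2.94) = 1 - Φ(-2.94) = 0.9984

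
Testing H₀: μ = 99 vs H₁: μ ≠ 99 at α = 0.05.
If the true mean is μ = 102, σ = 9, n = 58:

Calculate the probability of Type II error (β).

SE = σ/√n = 9/√58 = 1.1818
Critical values: μ₀ ± z_0.025×SE = 99 ± 1.960×1.1818
Acceptance region: (96.6837, 101.3163)
Under H₁ (μ = 102): z_high = (101.3163 - 102)/1.1818 = -0.5785, z_low = (96.6837 - 102)/1.1818 = -4.4985
β = P(not reject | H₁) = Φ(-0.5785) - Φ(-4.4985) ≈ 0.2815

Answer: β ≈ 0.2815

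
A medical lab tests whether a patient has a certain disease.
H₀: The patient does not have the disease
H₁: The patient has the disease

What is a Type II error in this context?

A Type I error (probability α) occurs when we reject a true H₀.
A Type II error (probability β) occurs when we fail to reject a false H₀.

Answer: Failing to diagnose a patient who actually has the disease (false negative)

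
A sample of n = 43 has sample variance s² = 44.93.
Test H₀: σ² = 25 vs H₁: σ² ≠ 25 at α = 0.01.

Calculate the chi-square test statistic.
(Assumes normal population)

df = n - 1 = 42
χ² = (n-1)s²/σ₀² = 42×44.93/25 = 75.4824
Critical values: χ²_{0.995,42} = 22.138, χ²_{0.005,42} = 69.336
Rejection region: χ² < 22.138 or χ² > 69.336
Decision: reject H₀

Answer: χ² = 75.4824, reject H₀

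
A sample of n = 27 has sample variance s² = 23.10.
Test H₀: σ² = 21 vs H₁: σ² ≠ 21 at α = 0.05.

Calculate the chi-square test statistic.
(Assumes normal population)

df = n - 1 = 26
χ² = (n-1)s²/σ₀² = 26×23.10/21 = 28.6000
Critical values: χ²_{0.975,26} = 13.844, χ²_{0.025,26} = 41.923
Rejection region: χ² < 13.844 or χ² > 41.923
Decision: fail to reject H₀

Answer: χ² = 28.6000, fail to reject H₀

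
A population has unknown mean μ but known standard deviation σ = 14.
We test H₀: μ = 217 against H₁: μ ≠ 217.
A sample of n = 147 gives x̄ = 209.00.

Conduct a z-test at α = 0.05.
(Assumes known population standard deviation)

Standard error: SE = σ/√n = 14/√147 = 1.1547
z-statistic: z = (x̄ - μ₀)/SE = (209.00 - 217)/1.1547 = -6.9282
Critical value: ±1.960
p-value < 0.0001
Decision: reject H₀

Answer: z = -6.9282, reject H₀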